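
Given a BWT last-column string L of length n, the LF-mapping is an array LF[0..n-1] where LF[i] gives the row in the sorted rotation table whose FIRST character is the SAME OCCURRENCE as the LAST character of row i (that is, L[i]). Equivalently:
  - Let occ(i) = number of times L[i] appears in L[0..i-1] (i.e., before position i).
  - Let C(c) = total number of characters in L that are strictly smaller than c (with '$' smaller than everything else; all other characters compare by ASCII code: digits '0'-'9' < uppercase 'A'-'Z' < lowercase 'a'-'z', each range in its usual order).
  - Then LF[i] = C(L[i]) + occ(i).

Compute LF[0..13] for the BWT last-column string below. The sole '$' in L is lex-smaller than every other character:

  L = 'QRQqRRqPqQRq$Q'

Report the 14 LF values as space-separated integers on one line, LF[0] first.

Answer: 2 6 3 10 7 8 11 1 12 4 9 13 0 5

Derivation:
Char counts: '$':1, 'P':1, 'Q':4, 'R':4, 'q':4
C (first-col start): C('$')=0, C('P')=1, C('Q')=2, C('R')=6, C('q')=10
L[0]='Q': occ=0, LF[0]=C('Q')+0=2+0=2
L[1]='R': occ=0, LF[1]=C('R')+0=6+0=6
L[2]='Q': occ=1, LF[2]=C('Q')+1=2+1=3
L[3]='q': occ=0, LF[3]=C('q')+0=10+0=10
L[4]='R': occ=1, LF[4]=C('R')+1=6+1=7
L[5]='R': occ=2, LF[5]=C('R')+2=6+2=8
L[6]='q': occ=1, LF[6]=C('q')+1=10+1=11
L[7]='P': occ=0, LF[7]=C('P')+0=1+0=1
L[8]='q': occ=2, LF[8]=C('q')+2=10+2=12
L[9]='Q': occ=2, LF[9]=C('Q')+2=2+2=4
L[10]='R': occ=3, LF[10]=C('R')+3=6+3=9
L[11]='q': occ=3, LF[11]=C('q')+3=10+3=13
L[12]='$': occ=0, LF[12]=C('$')+0=0+0=0
L[13]='Q': occ=3, LF[13]=C('Q')+3=2+3=5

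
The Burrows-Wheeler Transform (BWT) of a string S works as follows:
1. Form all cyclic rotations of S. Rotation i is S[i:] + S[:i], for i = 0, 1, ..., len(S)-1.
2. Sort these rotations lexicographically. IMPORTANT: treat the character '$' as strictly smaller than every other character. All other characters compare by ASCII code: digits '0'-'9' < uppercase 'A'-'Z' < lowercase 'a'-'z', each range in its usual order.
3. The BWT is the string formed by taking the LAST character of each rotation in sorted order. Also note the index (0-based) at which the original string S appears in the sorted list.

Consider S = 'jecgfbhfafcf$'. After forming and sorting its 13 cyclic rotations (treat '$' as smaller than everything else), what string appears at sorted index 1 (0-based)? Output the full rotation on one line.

All 13 rotations (rotation i = S[i:]+S[:i]):
  rot[0] = jecgfbhfafcf$
  rot[1] = ecgfbhfafcf$j
  rot[2] = cgfbhfafcf$je
  rot[3] = gfbhfafcf$jec
  rot[4] = fbhfafcf$jecg
  rot[5] = bhfafcf$jecgf
  rot[6] = hfafcf$jecgfb
  rot[7] = fafcf$jecgfbh
  rot[8] = afcf$jecgfbhf
  rot[9] = fcf$jecgfbhfa
  rot[10] = cf$jecgfbhfaf
  rot[11] = f$jecgfbhfafc
  rot[12] = $jecgfbhfafcf
Sorted (with $ < everything):
  sorted[0] = $jecgfbhfafcf
  sorted[1] = afcf$jecgfbhf
  sorted[2] = bhfafcf$jecgf
  sorted[3] = cf$jecgfbhfaf
  sorted[4] = cgfbhfafcf$je
  sorted[5] = ecgfbhfafcf$j
  sorted[6] = f$jecgfbhfafc
  sorted[7] = fafcf$jecgfbh
  sorted[8] = fbhfafcf$jecg
  sorted[9] = fcf$jecgfbhfa
  sorted[10] = gfbhfafcf$jec
  sorted[11] = hfafcf$jecgfb
  sorted[12] = jecgfbhfafcf$
sorted[1] = afcf$jecgfbhf

Answer: afcf$jecgfbhf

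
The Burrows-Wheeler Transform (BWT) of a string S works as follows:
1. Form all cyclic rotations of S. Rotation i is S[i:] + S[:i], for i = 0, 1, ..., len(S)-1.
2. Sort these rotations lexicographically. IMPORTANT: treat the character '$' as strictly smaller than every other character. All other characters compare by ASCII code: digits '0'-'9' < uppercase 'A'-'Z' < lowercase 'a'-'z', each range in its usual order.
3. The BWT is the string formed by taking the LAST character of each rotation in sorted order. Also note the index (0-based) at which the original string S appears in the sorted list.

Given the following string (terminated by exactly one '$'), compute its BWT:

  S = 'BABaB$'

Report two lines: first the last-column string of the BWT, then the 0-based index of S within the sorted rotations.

Answer: BBa$AB
3

Derivation:
All 6 rotations (rotation i = S[i:]+S[:i]):
  rot[0] = BABaB$
  rot[1] = ABaB$B
  rot[2] = BaB$BA
  rot[3] = aB$BAB
  rot[4] = B$BABa
  rot[5] = $BABaB
Sorted (with $ < everything):
  sorted[0] = $BABaB  (last char: 'B')
  sorted[1] = ABaB$B  (last char: 'B')
  sorted[2] = B$BABa  (last char: 'a')
  sorted[3] = BABaB$  (last char: '$')
  sorted[4] = BaB$BA  (last char: 'A')
  sorted[5] = aB$BAB  (last char: 'B')
Last column: BBa$AB
Original string S is at sorted index 3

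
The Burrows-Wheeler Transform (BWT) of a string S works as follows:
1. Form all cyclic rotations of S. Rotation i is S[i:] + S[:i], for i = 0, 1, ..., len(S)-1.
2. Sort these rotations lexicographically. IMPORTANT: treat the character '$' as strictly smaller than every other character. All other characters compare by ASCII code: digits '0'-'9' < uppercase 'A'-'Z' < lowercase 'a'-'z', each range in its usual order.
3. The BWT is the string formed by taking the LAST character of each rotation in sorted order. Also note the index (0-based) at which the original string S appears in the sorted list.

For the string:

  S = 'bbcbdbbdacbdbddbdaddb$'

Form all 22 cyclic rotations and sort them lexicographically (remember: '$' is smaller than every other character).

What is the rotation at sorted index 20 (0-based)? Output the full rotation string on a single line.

Answer: ddb$bbcbdbbdacbdbddbda

Derivation:
All 22 rotations (rotation i = S[i:]+S[:i]):
  rot[0] = bbcbdbbdacbdbddbdaddb$
  rot[1] = bcbdbbdacbdbddbdaddb$b
  rot[2] = cbdbbdacbdbddbdaddb$bb
  rot[3] = bdbbdacbdbddbdaddb$bbc
  rot[4] = dbbdacbdbddbdaddb$bbcb
  rot[5] = bbdacbdbddbdaddb$bbcbd
  rot[6] = bdacbdbddbdaddb$bbcbdb
  rot[7] = dacbdbddbdaddb$bbcbdbb
  rot[8] = acbdbddbdaddb$bbcbdbbd
  rot[9] = cbdbddbdaddb$bbcbdbbda
  rot[10] = bdbddbdaddb$bbcbdbbdac
  rot[11] = dbddbdaddb$bbcbdbbdacb
  rot[12] = bddbdaddb$bbcbdbbdacbd
  rot[13] = ddbdaddb$bbcbdbbdacbdb
  rot[14] = dbdaddb$bbcbdbbdacbdbd
  rot[15] = bdaddb$bbcbdbbdacbdbdd
  rot[16] = daddb$bbcbdbbdacbdbddb
  rot[17] = addb$bbcbdbbdacbdbddbd
  rot[18] = ddb$bbcbdbbdacbdbddbda
  rot[19] = db$bbcbdbbdacbdbddbdad
  rot[20] = b$bbcbdbbdacbdbddbdadd
  rot[21] = $bbcbdbbdacbdbddbdaddb
Sorted (with $ < everything):
  sorted[0] = $bbcbdbbdacbdbddbdaddb
  sorted[1] = acbdbddbdaddb$bbcbdbbd
  sorted[2] = addb$bbcbdbbdacbdbddbd
  sorted[3] = b$bbcbdbbdacbdbddbdadd
  sorted[4] = bbcbdbbdacbdbddbdaddb$
  sorted[5] = bbdacbdbddbdaddb$bbcbd
  sorted[6] = bcbdbbdacbdbddbdaddb$b
  sorted[7] = bdacbdbddbdaddb$bbcbdb
  sorted[8] = bdaddb$bbcbdbbdacbdbdd
  sorted[9] = bdbbdacbdbddbdaddb$bbc
  sorted[10] = bdbddbdaddb$bbcbdbbdac
  sorted[11] = bddbdaddb$bbcbdbbdacbd
  sorted[12] = cbdbbdacbdbddbdaddb$bb
  sorted[13] = cbdbddbdaddb$bbcbdbbda
  sorted[14] = dacbdbddbdaddb$bbcbdbb
  sorted[15] = daddb$bbcbdbbdacbdbddb
  sorted[16] = db$bbcbdbbdacbdbddbdad
  sorted[17] = dbbdacbdbddbdaddb$bbcb
  sorted[18] = dbdaddb$bbcbdbbdacbdbd
  sorted[19] = dbddbdaddb$bbcbdbbdacb
  sorted[20] = ddb$bbcbdbbdacbdbddbda
  sorted[21] = ddbdaddb$bbcbdbbdacbdb
sorted[20] = ddb$bbcbdbbdacbdbddbda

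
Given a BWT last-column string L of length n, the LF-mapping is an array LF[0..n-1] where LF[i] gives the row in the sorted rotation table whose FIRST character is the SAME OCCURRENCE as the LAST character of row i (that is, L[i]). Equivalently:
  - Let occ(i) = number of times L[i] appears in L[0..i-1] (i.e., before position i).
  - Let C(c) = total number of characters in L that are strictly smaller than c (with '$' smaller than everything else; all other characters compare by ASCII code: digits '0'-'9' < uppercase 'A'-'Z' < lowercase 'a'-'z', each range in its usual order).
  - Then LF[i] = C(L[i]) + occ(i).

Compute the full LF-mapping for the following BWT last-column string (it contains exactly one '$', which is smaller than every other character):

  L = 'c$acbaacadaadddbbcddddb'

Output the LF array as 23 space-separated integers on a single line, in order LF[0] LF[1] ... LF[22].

Char counts: '$':1, 'a':6, 'b':4, 'c':4, 'd':8
C (first-col start): C('$')=0, C('a')=1, C('b')=7, C('c')=11, C('d')=15
L[0]='c': occ=0, LF[0]=C('c')+0=11+0=11
L[1]='$': occ=0, LF[1]=C('$')+0=0+0=0
L[2]='a': occ=0, LF[2]=C('a')+0=1+0=1
L[3]='c': occ=1, LF[3]=C('c')+1=11+1=12
L[4]='b': occ=0, LF[4]=C('b')+0=7+0=7
L[5]='a': occ=1, LF[5]=C('a')+1=1+1=2
L[6]='a': occ=2, LF[6]=C('a')+2=1+2=3
L[7]='c': occ=2, LF[7]=C('c')+2=11+2=13
L[8]='a': occ=3, LF[8]=C('a')+3=1+3=4
L[9]='d': occ=0, LF[9]=C('d')+0=15+0=15
L[10]='a': occ=4, LF[10]=C('a')+4=1+4=5
L[11]='a': occ=5, LF[11]=C('a')+5=1+5=6
L[12]='d': occ=1, LF[12]=C('d')+1=15+1=16
L[13]='d': occ=2, LF[13]=C('d')+2=15+2=17
L[14]='d': occ=3, LF[14]=C('d')+3=15+3=18
L[15]='b': occ=1, LF[15]=C('b')+1=7+1=8
L[16]='b': occ=2, LF[16]=C('b')+2=7+2=9
L[17]='c': occ=3, LF[17]=C('c')+3=11+3=14
L[18]='d': occ=4, LF[18]=C('d')+4=15+4=19
L[19]='d': occ=5, LF[19]=C('d')+5=15+5=20
L[20]='d': occ=6, LF[20]=C('d')+6=15+6=21
L[21]='d': occ=7, LF[21]=C('d')+7=15+7=22
L[22]='b': occ=3, LF[22]=C('b')+3=7+3=10

Answer: 11 0 1 12 7 2 3 13 4 15 5 6 16 17 18 8 9 14 19 20 21 22 10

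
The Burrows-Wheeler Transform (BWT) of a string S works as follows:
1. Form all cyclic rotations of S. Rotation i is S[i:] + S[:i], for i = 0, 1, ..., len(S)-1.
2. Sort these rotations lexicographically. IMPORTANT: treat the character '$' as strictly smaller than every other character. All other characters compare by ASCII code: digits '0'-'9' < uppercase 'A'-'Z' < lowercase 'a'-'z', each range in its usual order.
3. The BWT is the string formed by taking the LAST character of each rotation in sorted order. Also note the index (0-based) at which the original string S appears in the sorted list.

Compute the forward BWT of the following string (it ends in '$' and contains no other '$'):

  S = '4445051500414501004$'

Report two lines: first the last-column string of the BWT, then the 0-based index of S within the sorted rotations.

Answer: 415500504500$4141440
12

Derivation:
All 20 rotations (rotation i = S[i:]+S[:i]):
  rot[0] = 4445051500414501004$
  rot[1] = 445051500414501004$4
  rot[2] = 45051500414501004$44
  rot[3] = 5051500414501004$444
  rot[4] = 051500414501004$4445
  rot[5] = 51500414501004$44450
  rot[6] = 1500414501004$444505
  rot[7] = 500414501004$4445051
  rot[8] = 00414501004$44450515
  rot[9] = 0414501004$444505150
  rot[10] = 414501004$4445051500
  rot[11] = 14501004$44450515004
  rot[12] = 4501004$444505150041
  rot[13] = 501004$4445051500414
  rot[14] = 01004$44450515004145
  rot[15] = 1004$444505150041450
  rot[16] = 004$4445051500414501
  rot[17] = 04$44450515004145010
  rot[18] = 4$444505150041450100
  rot[19] = $4445051500414501004
Sorted (with $ < everything):
  sorted[0] = $4445051500414501004  (last char: '4')
  sorted[1] = 004$4445051500414501  (last char: '1')
  sorted[2] = 00414501004$44450515  (last char: '5')
  sorted[3] = 01004$44450515004145  (last char: '5')
  sorted[4] = 04$44450515004145010  (last char: '0')
  sorted[5] = 0414501004$444505150  (last char: '0')
  sorted[6] = 051500414501004$4445  (last char: '5')
  sorted[7] = 1004$444505150041450  (last char: '0')
  sorted[8] = 14501004$44450515004  (last char: '4')
  sorted[9] = 1500414501004$444505  (last char: '5')
  sorted[10] = 4$444505150041450100  (last char: '0')
  sorted[11] = 414501004$4445051500  (last char: '0')
  sorted[12] = 4445051500414501004$  (last char: '$')
  sorted[13] = 445051500414501004$4  (last char: '4')
  sorted[14] = 4501004$444505150041  (last char: '1')
  sorted[15] = 45051500414501004$44  (last char: '4')
  sorted[16] = 500414501004$4445051  (last char: '1')
  sorted[17] = 501004$4445051500414  (last char: '4')
  sorted[18] = 5051500414501004$444  (last char: '4')
  sorted[19] = 51500414501004$44450  (last char: '0')
Last column: 415500504500$4141440
Original string S is at sorted index 12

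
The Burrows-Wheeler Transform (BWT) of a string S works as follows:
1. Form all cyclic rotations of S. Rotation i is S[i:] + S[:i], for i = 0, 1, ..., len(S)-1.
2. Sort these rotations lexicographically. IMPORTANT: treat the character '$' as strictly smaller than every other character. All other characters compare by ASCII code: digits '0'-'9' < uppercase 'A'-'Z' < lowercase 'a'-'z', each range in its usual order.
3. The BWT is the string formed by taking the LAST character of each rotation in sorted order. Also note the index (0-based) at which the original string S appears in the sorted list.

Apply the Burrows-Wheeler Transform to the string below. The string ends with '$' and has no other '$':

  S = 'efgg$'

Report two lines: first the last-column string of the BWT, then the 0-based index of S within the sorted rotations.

Answer: g$egf
1

Derivation:
All 5 rotations (rotation i = S[i:]+S[:i]):
  rot[0] = efgg$
  rot[1] = fgg$e
  rot[2] = gg$ef
  rot[3] = g$efg
  rot[4] = $efgg
Sorted (with $ < everything):
  sorted[0] = $efgg  (last char: 'g')
  sorted[1] = efgg$  (last char: '$')
  sorted[2] = fgg$e  (last char: 'e')
  sorted[3] = g$efg  (last char: 'g')
  sorted[4] = gg$ef  (last char: 'f')
Last column: g$egf
Original string S is at sorted index 1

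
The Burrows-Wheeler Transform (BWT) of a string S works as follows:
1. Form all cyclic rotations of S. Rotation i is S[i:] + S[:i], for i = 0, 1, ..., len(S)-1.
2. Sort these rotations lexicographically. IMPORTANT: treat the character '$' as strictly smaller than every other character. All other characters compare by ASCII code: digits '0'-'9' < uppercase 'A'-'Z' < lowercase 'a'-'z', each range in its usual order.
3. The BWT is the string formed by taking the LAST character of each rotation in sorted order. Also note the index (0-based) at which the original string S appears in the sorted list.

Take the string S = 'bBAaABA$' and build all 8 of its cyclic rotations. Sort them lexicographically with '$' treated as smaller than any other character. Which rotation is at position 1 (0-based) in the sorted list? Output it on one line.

All 8 rotations (rotation i = S[i:]+S[:i]):
  rot[0] = bBAaABA$
  rot[1] = BAaABA$b
  rot[2] = AaABA$bB
  rot[3] = aABA$bBA
  rot[4] = ABA$bBAa
  rot[5] = BA$bBAaA
  rot[6] = A$bBAaAB
  rot[7] = $bBAaABA
Sorted (with $ < everything):
  sorted[0] = $bBAaABA
  sorted[1] = A$bBAaAB
  sorted[2] = ABA$bBAa
  sorted[3] = AaABA$bB
  sorted[4] = BA$bBAaA
  sorted[5] = BAaABA$b
  sorted[6] = aABA$bBA
  sorted[7] = bBAaABA$
sorted[1] = A$bBAaAB

Answer: A$bBAaAB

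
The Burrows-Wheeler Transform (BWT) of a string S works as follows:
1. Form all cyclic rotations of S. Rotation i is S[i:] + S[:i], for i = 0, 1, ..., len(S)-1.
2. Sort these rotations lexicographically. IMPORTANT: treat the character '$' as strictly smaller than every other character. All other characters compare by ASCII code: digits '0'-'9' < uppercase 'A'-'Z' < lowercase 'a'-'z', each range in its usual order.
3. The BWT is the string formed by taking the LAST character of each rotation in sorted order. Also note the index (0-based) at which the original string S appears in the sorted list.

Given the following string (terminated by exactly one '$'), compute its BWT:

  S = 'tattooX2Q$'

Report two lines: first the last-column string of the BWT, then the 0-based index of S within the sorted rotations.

All 10 rotations (rotation i = S[i:]+S[:i]):
  rot[0] = tattooX2Q$
  rot[1] = attooX2Q$t
  rot[2] = ttooX2Q$ta
  rot[3] = tooX2Q$tat
  rot[4] = ooX2Q$tatt
  rot[5] = oX2Q$tatto
  rot[6] = X2Q$tattoo
  rot[7] = 2Q$tattooX
  rot[8] = Q$tattooX2
  rot[9] = $tattooX2Q
Sorted (with $ < everything):
  sorted[0] = $tattooX2Q  (last char: 'Q')
  sorted[1] = 2Q$tattooX  (last char: 'X')
  sorted[2] = Q$tattooX2  (last char: '2')
  sorted[3] = X2Q$tattoo  (last char: 'o')
  sorted[4] = attooX2Q$t  (last char: 't')
  sorted[5] = oX2Q$tatto  (last char: 'o')
  sorted[6] = ooX2Q$tatt  (last char: 't')
  sorted[7] = tattooX2Q$  (last char: '$')
  sorted[8] = tooX2Q$tat  (last char: 't')
  sorted[9] = ttooX2Q$ta  (last char: 'a')
Last column: QX2otot$ta
Original string S is at sorted index 7

Answer: QX2otot$ta
7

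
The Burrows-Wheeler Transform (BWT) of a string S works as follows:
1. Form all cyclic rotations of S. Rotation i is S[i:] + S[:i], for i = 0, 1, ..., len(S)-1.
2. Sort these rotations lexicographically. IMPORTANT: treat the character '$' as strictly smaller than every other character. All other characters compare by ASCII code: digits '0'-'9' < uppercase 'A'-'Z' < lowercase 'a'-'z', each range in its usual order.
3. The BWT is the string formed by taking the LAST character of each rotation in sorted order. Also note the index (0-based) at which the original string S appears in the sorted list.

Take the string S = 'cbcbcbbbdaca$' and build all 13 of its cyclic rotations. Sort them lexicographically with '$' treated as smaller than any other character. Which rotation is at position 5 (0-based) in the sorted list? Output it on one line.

Answer: bcbbbdaca$cbc

Derivation:
All 13 rotations (rotation i = S[i:]+S[:i]):
  rot[0] = cbcbcbbbdaca$
  rot[1] = bcbcbbbdaca$c
  rot[2] = cbcbbbdaca$cb
  rot[3] = bcbbbdaca$cbc
  rot[4] = cbbbdaca$cbcb
  rot[5] = bbbdaca$cbcbc
  rot[6] = bbdaca$cbcbcb
  rot[7] = bdaca$cbcbcbb
  rot[8] = daca$cbcbcbbb
  rot[9] = aca$cbcbcbbbd
  rot[10] = ca$cbcbcbbbda
  rot[11] = a$cbcbcbbbdac
  rot[12] = $cbcbcbbbdaca
Sorted (with $ < everything):
  sorted[0] = $cbcbcbbbdaca
  sorted[1] = a$cbcbcbbbdac
  sorted[2] = aca$cbcbcbbbd
  sorted[3] = bbbdaca$cbcbc
  sorted[4] = bbdaca$cbcbcb
  sorted[5] = bcbbbdaca$cbc
  sorted[6] = bcbcbbbdaca$c
  sorted[7] = bdaca$cbcbcbb
  sorted[8] = ca$cbcbcbbbda
  sorted[9] = cbbbdaca$cbcb
  sorted[10] = cbcbbbdaca$cb
  sorted[11] = cbcbcbbbdaca$
  sorted[12] = daca$cbcbcbbb
sorted[5] = bcbbbdaca$cbc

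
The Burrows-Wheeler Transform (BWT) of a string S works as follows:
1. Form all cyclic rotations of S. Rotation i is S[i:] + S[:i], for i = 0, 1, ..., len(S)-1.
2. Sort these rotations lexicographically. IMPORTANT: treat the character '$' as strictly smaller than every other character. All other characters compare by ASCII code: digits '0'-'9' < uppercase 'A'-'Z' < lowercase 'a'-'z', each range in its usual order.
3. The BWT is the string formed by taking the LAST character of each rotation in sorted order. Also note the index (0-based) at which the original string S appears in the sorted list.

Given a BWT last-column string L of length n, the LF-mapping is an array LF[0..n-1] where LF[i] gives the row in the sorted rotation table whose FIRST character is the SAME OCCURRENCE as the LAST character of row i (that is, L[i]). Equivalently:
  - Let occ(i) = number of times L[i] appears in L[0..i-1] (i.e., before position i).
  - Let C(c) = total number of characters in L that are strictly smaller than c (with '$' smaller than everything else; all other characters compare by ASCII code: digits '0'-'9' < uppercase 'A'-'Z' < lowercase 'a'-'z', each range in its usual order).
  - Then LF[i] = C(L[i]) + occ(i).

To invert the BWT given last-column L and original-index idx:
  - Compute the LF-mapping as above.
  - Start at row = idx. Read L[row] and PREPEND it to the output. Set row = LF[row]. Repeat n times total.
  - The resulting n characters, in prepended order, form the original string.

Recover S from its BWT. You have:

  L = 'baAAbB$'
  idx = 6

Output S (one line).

LF mapping: 5 4 1 2 6 3 0
Walk LF starting at row 6, prepending L[row]:
  step 1: row=6, L[6]='$', prepend. Next row=LF[6]=0
  step 2: row=0, L[0]='b', prepend. Next row=LF[0]=5
  step 3: row=5, L[5]='B', prepend. Next row=LF[5]=3
  step 4: row=3, L[3]='A', prepend. Next row=LF[3]=2
  step 5: row=2, L[2]='A', prepend. Next row=LF[2]=1
  step 6: row=1, L[1]='a', prepend. Next row=LF[1]=4
  step 7: row=4, L[4]='b', prepend. Next row=LF[4]=6
Reversed output: baAABb$

Answer: baAABb$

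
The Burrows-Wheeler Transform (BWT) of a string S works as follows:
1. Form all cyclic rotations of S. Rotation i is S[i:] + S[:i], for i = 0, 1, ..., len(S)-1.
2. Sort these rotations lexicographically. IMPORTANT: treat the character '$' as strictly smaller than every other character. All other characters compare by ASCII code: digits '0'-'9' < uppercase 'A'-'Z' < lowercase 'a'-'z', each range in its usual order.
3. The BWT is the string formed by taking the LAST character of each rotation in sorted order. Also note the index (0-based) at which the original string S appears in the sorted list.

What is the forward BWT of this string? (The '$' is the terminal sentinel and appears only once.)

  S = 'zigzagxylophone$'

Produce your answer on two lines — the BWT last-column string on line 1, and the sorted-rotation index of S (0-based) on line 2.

All 16 rotations (rotation i = S[i:]+S[:i]):
  rot[0] = zigzagxylophone$
  rot[1] = igzagxylophone$z
  rot[2] = gzagxylophone$zi
  rot[3] = zagxylophone$zig
  rot[4] = agxylophone$zigz
  rot[5] = gxylophone$zigza
  rot[6] = xylophone$zigzag
  rot[7] = ylophone$zigzagx
  rot[8] = lophone$zigzagxy
  rot[9] = ophone$zigzagxyl
  rot[10] = phone$zigzagxylo
  rot[11] = hone$zigzagxylop
  rot[12] = one$zigzagxyloph
  rot[13] = ne$zigzagxylopho
  rot[14] = e$zigzagxylophon
  rot[15] = $zigzagxylophone
Sorted (with $ < everything):
  sorted[0] = $zigzagxylophone  (last char: 'e')
  sorted[1] = agxylophone$zigz  (last char: 'z')
  sorted[2] = e$zigzagxylophon  (last char: 'n')
  sorted[3] = gxylophone$zigza  (last char: 'a')
  sorted[4] = gzagxylophone$zi  (last char: 'i')
  sorted[5] = hone$zigzagxylop  (last char: 'p')
  sorted[6] = igzagxylophone$z  (last char: 'z')
  sorted[7] = lophone$zigzagxy  (last char: 'y')
  sorted[8] = ne$zigzagxylopho  (last char: 'o')
  sorted[9] = one$zigzagxyloph  (last char: 'h')
  sorted[10] = ophone$zigzagxyl  (last char: 'l')
  sorted[11] = phone$zigzagxylo  (last char: 'o')
  sorted[12] = xylophone$zigzag  (last char: 'g')
  sorted[13] = ylophone$zigzagx  (last char: 'x')
  sorted[14] = zagxylophone$zig  (last char: 'g')
  sorted[15] = zigzagxylophone$  (last char: '$')
Last column: eznaipzyohlogxg$
Original string S is at sorted index 15

Answer: eznaipzyohlogxg$
15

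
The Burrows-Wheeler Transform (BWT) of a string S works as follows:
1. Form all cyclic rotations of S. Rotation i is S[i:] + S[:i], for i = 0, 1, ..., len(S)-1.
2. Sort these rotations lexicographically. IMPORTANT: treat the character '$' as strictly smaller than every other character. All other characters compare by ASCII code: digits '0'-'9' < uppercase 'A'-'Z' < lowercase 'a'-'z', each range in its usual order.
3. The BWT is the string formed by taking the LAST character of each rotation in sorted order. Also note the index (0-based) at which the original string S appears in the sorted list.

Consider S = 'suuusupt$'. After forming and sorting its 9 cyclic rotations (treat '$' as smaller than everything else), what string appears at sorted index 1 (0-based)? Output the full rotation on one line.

All 9 rotations (rotation i = S[i:]+S[:i]):
  rot[0] = suuusupt$
  rot[1] = uuusupt$s
  rot[2] = uusupt$su
  rot[3] = usupt$suu
  rot[4] = supt$suuu
  rot[5] = upt$suuus
  rot[6] = pt$suuusu
  rot[7] = t$suuusup
  rot[8] = $suuusupt
Sorted (with $ < everything):
  sorted[0] = $suuusupt
  sorted[1] = pt$suuusu
  sorted[2] = supt$suuu
  sorted[3] = suuusupt$
  sorted[4] = t$suuusup
  sorted[5] = upt$suuus
  sorted[6] = usupt$suu
  sorted[7] = uusupt$su
  sorted[8] = uuusupt$s
sorted[1] = pt$suuusu

Answer: pt$suuusu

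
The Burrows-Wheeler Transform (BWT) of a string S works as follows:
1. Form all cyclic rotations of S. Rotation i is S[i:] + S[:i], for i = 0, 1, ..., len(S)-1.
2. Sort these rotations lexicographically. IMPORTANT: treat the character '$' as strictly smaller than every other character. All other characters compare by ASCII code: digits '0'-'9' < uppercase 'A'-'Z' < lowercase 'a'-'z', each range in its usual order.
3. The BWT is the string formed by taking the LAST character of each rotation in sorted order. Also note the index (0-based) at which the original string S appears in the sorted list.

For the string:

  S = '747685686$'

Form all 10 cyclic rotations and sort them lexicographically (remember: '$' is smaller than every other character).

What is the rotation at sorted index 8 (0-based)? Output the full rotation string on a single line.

All 10 rotations (rotation i = S[i:]+S[:i]):
  rot[0] = 747685686$
  rot[1] = 47685686$7
  rot[2] = 7685686$74
  rot[3] = 685686$747
  rot[4] = 85686$7476
  rot[5] = 5686$74768
  rot[6] = 686$747685
  rot[7] = 86$7476856
  rot[8] = 6$74768568
  rot[9] = $747685686
Sorted (with $ < everything):
  sorted[0] = $747685686
  sorted[1] = 47685686$7
  sorted[2] = 5686$74768
  sorted[3] = 6$74768568
  sorted[4] = 685686$747
  sorted[5] = 686$747685
  sorted[6] = 747685686$
  sorted[7] = 7685686$74
  sorted[8] = 85686$7476
  sorted[9] = 86$7476856
sorted[8] = 85686$7476

Answer: 85686$7476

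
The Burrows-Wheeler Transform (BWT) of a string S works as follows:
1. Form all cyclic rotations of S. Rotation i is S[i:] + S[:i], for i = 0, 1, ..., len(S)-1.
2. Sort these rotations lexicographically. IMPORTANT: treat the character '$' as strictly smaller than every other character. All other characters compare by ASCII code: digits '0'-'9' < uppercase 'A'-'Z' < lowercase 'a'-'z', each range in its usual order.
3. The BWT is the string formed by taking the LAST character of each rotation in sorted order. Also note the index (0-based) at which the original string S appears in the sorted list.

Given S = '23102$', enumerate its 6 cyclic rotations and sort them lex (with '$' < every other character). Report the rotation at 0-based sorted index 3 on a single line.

Answer: 2$2310

Derivation:
All 6 rotations (rotation i = S[i:]+S[:i]):
  rot[0] = 23102$
  rot[1] = 3102$2
  rot[2] = 102$23
  rot[3] = 02$231
  rot[4] = 2$2310
  rot[5] = $23102
Sorted (with $ < everything):
  sorted[0] = $23102
  sorted[1] = 02$231
  sorted[2] = 102$23
  sorted[3] = 2$2310
  sorted[4] = 23102$
  sorted[5] = 3102$2
sorted[3] = 2$2310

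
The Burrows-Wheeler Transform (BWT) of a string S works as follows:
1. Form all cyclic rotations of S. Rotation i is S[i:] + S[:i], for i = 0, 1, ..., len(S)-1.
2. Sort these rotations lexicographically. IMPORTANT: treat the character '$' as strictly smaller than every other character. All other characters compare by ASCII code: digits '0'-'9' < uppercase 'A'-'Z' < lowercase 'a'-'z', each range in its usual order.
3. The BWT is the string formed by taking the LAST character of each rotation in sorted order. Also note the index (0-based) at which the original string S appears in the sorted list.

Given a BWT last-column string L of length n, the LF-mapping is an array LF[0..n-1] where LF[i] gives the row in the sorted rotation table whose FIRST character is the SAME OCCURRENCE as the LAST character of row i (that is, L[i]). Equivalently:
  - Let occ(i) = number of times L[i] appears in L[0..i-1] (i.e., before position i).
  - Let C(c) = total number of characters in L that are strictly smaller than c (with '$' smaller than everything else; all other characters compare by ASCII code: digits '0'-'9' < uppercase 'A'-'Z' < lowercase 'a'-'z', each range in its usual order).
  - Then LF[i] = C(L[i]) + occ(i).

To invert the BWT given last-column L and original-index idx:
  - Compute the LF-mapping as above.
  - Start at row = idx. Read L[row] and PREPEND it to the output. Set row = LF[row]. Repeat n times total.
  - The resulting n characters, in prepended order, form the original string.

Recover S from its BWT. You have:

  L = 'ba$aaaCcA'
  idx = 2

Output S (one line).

LF mapping: 7 3 0 4 5 6 2 8 1
Walk LF starting at row 2, prepending L[row]:
  step 1: row=2, L[2]='$', prepend. Next row=LF[2]=0
  step 2: row=0, L[0]='b', prepend. Next row=LF[0]=7
  step 3: row=7, L[7]='c', prepend. Next row=LF[7]=8
  step 4: row=8, L[8]='A', prepend. Next row=LF[8]=1
  step 5: row=1, L[1]='a', prepend. Next row=LF[1]=3
  step 6: row=3, L[3]='a', prepend. Next row=LF[3]=4
  step 7: row=4, L[4]='a', prepend. Next row=LF[4]=5
  step 8: row=5, L[5]='a', prepend. Next row=LF[5]=6
  step 9: row=6, L[6]='C', prepend. Next row=LF[6]=2
Reversed output: CaaaaAcb$

Answer: CaaaaAcb$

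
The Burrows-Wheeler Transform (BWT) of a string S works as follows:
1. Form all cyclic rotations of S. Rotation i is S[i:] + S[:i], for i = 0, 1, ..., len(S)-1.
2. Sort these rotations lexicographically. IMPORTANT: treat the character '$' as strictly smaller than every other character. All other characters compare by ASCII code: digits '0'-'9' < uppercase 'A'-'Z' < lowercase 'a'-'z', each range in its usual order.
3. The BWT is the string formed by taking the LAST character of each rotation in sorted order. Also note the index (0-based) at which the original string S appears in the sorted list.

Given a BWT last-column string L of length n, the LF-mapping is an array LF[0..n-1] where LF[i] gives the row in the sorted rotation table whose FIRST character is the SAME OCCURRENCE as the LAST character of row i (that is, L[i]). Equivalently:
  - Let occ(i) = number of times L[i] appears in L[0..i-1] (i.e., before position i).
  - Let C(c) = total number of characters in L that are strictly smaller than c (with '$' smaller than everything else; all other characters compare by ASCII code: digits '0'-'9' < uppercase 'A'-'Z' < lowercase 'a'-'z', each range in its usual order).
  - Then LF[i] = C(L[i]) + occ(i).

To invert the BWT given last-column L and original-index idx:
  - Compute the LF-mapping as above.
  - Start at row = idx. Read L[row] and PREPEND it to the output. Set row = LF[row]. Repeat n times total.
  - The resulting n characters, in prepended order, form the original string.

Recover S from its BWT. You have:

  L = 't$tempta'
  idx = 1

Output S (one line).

LF mapping: 5 0 6 2 3 4 7 1
Walk LF starting at row 1, prepending L[row]:
  step 1: row=1, L[1]='$', prepend. Next row=LF[1]=0
  step 2: row=0, L[0]='t', prepend. Next row=LF[0]=5
  step 3: row=5, L[5]='p', prepend. Next row=LF[5]=4
  step 4: row=4, L[4]='m', prepend. Next row=LF[4]=3
  step 5: row=3, L[3]='e', prepend. Next row=LF[3]=2
  step 6: row=2, L[2]='t', prepend. Next row=LF[2]=6
  step 7: row=6, L[6]='t', prepend. Next row=LF[6]=7
  step 8: row=7, L[7]='a', prepend. Next row=LF[7]=1
Reversed output: attempt$

Answer: attempt$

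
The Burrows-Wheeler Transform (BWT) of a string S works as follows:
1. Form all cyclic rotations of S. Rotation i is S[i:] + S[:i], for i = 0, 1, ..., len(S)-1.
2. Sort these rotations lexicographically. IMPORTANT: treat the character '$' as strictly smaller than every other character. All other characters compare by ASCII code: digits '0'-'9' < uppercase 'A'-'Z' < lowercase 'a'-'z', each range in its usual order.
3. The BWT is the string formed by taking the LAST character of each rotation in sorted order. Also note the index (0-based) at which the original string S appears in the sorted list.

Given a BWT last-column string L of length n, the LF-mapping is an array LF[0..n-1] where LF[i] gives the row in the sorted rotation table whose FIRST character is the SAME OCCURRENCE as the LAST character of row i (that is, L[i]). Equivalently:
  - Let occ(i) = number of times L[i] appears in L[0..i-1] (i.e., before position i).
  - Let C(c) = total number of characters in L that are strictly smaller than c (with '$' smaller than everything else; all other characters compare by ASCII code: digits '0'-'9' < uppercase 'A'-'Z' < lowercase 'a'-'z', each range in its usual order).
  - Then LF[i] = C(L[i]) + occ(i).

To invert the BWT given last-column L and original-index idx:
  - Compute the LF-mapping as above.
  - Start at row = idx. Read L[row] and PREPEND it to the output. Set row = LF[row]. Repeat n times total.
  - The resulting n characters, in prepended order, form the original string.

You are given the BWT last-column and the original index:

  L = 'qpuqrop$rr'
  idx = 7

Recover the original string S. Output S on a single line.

LF mapping: 4 2 9 5 6 1 3 0 7 8
Walk LF starting at row 7, prepending L[row]:
  step 1: row=7, L[7]='$', prepend. Next row=LF[7]=0
  step 2: row=0, L[0]='q', prepend. Next row=LF[0]=4
  step 3: row=4, L[4]='r', prepend. Next row=LF[4]=6
  step 4: row=6, L[6]='p', prepend. Next row=LF[6]=3
  step 5: row=3, L[3]='q', prepend. Next row=LF[3]=5
  step 6: row=5, L[5]='o', prepend. Next row=LF[5]=1
  step 7: row=1, L[1]='p', prepend. Next row=LF[1]=2
  step 8: row=2, L[2]='u', prepend. Next row=LF[2]=9
  step 9: row=9, L[9]='r', prepend. Next row=LF[9]=8
  step 10: row=8, L[8]='r', prepend. Next row=LF[8]=7
Reversed output: rrupoqprq$

Answer: rrupoqprq$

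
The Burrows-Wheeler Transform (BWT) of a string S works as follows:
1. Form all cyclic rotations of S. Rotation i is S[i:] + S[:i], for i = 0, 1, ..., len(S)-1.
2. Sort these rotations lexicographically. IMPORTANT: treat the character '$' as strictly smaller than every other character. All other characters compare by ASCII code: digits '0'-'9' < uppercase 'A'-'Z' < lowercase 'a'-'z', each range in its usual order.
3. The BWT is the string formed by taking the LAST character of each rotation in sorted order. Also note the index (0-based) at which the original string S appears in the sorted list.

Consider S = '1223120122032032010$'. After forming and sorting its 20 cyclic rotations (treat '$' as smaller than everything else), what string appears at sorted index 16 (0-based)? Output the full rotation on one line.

All 20 rotations (rotation i = S[i:]+S[:i]):
  rot[0] = 1223120122032032010$
  rot[1] = 223120122032032010$1
  rot[2] = 23120122032032010$12
  rot[3] = 3120122032032010$122
  rot[4] = 120122032032010$1223
  rot[5] = 20122032032010$12231
  rot[6] = 0122032032010$122312
  rot[7] = 122032032010$1223120
  rot[8] = 22032032010$12231201
  rot[9] = 2032032010$122312012
  rot[10] = 032032010$1223120122
  rot[11] = 32032010$12231201220
  rot[12] = 2032010$122312012203
  rot[13] = 032010$1223120122032
  rot[14] = 32010$12231201220320
  rot[15] = 2010$122312012203203
  rot[16] = 010$1223120122032032
  rot[17] = 10$12231201220320320
  rot[18] = 0$122312012203203201
  rot[19] = $1223120122032032010
Sorted (with $ < everything):
  sorted[0] = $1223120122032032010
  sorted[1] = 0$122312012203203201
  sorted[2] = 010$1223120122032032
  sorted[3] = 0122032032010$122312
  sorted[4] = 032010$1223120122032
  sorted[5] = 032032010$1223120122
  sorted[6] = 10$12231201220320320
  sorted[7] = 120122032032010$1223
  sorted[8] = 122032032010$1223120
  sorted[9] = 1223120122032032010$
  sorted[10] = 2010$122312012203203
  sorted[11] = 20122032032010$12231
  sorted[12] = 2032010$122312012203
  sorted[13] = 2032032010$122312012
  sorted[14] = 22032032010$12231201
  sorted[15] = 223120122032032010$1
  sorted[16] = 23120122032032010$12
  sorted[17] = 3120122032032010$122
  sorted[18] = 32010$12231201220320
  sorted[19] = 32032010$12231201220
sorted[16] = 23120122032032010$12

Answer: 23120122032032010$12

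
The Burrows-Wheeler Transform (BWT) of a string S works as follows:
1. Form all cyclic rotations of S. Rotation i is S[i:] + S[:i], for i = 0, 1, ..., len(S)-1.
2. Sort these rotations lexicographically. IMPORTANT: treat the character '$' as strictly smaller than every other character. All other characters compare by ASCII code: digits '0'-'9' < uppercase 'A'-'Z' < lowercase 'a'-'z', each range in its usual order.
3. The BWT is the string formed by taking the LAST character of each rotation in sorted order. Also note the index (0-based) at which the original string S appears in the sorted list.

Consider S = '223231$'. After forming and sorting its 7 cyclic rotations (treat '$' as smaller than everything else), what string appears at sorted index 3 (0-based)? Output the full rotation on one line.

Answer: 231$223

Derivation:
All 7 rotations (rotation i = S[i:]+S[:i]):
  rot[0] = 223231$
  rot[1] = 23231$2
  rot[2] = 3231$22
  rot[3] = 231$223
  rot[4] = 31$2232
  rot[5] = 1$22323
  rot[6] = $223231
Sorted (with $ < everything):
  sorted[0] = $223231
  sorted[1] = 1$22323
  sorted[2] = 223231$
  sorted[3] = 231$223
  sorted[4] = 23231$2
  sorted[5] = 31$2232
  sorted[6] = 3231$22
sorted[3] = 231$223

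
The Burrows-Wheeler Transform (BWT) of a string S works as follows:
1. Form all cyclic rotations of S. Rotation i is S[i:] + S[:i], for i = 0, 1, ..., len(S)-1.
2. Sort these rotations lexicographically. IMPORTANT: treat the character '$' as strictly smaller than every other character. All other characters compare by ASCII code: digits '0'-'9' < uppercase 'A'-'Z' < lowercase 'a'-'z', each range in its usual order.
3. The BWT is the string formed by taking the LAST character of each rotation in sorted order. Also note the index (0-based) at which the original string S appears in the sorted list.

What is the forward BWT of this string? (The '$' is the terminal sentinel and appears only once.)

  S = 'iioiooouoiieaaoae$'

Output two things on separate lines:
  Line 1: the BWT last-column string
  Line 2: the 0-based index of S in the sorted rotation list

Answer: eeoaaiio$ioauiiooo
8

Derivation:
All 18 rotations (rotation i = S[i:]+S[:i]):
  rot[0] = iioiooouoiieaaoae$
  rot[1] = ioiooouoiieaaoae$i
  rot[2] = oiooouoiieaaoae$ii
  rot[3] = iooouoiieaaoae$iio
  rot[4] = ooouoiieaaoae$iioi
  rot[5] = oouoiieaaoae$iioio
  rot[6] = ouoiieaaoae$iioioo
  rot[7] = uoiieaaoae$iioiooo
  rot[8] = oiieaaoae$iioiooou
  rot[9] = iieaaoae$iioiooouo
  rot[10] = ieaaoae$iioiooouoi
  rot[11] = eaaoae$iioiooouoii
  rot[12] = aaoae$iioiooouoiie
  rot[13] = aoae$iioiooouoiiea
  rot[14] = oae$iioiooouoiieaa
  rot[15] = ae$iioiooouoiieaao
  rot[16] = e$iioiooouoiieaaoa
  rot[17] = $iioiooouoiieaaoae
Sorted (with $ < everything):
  sorted[0] = $iioiooouoiieaaoae  (last char: 'e')
  sorted[1] = aaoae$iioiooouoiie  (last char: 'e')
  sorted[2] = ae$iioiooouoiieaao  (last char: 'o')
  sorted[3] = aoae$iioiooouoiiea  (last char: 'a')
  sorted[4] = e$iioiooouoiieaaoa  (last char: 'a')
  sorted[5] = eaaoae$iioiooouoii  (last char: 'i')
  sorted[6] = ieaaoae$iioiooouoi  (last char: 'i')
  sorted[7] = iieaaoae$iioiooouo  (last char: 'o')
  sorted[8] = iioiooouoiieaaoae$  (last char: '$')
  sorted[9] = ioiooouoiieaaoae$i  (last char: 'i')
  sorted[10] = iooouoiieaaoae$iio  (last char: 'o')
  sorted[11] = oae$iioiooouoiieaa  (last char: 'a')
  sorted[12] = oiieaaoae$iioiooou  (last char: 'u')
  sorted[13] = oiooouoiieaaoae$ii  (last char: 'i')
  sorted[14] = ooouoiieaaoae$iioi  (last char: 'i')
  sorted[15] = oouoiieaaoae$iioio  (last char: 'o')
  sorted[16] = ouoiieaaoae$iioioo  (last char: 'o')
  sorted[17] = uoiieaaoae$iioiooo  (last char: 'o')
Last column: eeoaaiio$ioauiiooo
Original string S is at sorted index 8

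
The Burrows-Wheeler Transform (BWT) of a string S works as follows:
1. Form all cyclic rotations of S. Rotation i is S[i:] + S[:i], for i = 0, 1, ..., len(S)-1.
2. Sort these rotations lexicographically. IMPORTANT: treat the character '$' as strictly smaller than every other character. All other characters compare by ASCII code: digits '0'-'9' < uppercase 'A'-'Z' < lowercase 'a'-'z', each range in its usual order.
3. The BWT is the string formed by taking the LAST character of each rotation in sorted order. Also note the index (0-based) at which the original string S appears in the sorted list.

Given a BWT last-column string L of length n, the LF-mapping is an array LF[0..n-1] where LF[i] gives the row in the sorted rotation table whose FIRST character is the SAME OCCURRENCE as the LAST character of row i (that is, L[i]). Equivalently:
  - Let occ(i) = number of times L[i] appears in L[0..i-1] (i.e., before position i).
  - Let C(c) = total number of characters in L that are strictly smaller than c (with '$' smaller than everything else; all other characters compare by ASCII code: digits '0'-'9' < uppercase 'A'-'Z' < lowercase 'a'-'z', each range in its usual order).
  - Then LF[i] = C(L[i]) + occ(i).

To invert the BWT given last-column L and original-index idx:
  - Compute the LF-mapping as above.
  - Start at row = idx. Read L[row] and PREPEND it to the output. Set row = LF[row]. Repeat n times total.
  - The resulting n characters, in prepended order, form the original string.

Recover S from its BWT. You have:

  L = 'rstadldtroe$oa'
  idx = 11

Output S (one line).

LF mapping: 9 11 12 1 3 6 4 13 10 7 5 0 8 2
Walk LF starting at row 11, prepending L[row]:
  step 1: row=11, L[11]='$', prepend. Next row=LF[11]=0
  step 2: row=0, L[0]='r', prepend. Next row=LF[0]=9
  step 3: row=9, L[9]='o', prepend. Next row=LF[9]=7
  step 4: row=7, L[7]='t', prepend. Next row=LF[7]=13
  step 5: row=13, L[13]='a', prepend. Next row=LF[13]=2
  step 6: row=2, L[2]='t', prepend. Next row=LF[2]=12
  step 7: row=12, L[12]='o', prepend. Next row=LF[12]=8
  step 8: row=8, L[8]='r', prepend. Next row=LF[8]=10
  step 9: row=10, L[10]='e', prepend. Next row=LF[10]=5
  step 10: row=5, L[5]='l', prepend. Next row=LF[5]=6
  step 11: row=6, L[6]='d', prepend. Next row=LF[6]=4
  step 12: row=4, L[4]='d', prepend. Next row=LF[4]=3
  step 13: row=3, L[3]='a', prepend. Next row=LF[3]=1
  step 14: row=1, L[1]='s', prepend. Next row=LF[1]=11
Reversed output: saddlerotator$

Answer: saddlerotator$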